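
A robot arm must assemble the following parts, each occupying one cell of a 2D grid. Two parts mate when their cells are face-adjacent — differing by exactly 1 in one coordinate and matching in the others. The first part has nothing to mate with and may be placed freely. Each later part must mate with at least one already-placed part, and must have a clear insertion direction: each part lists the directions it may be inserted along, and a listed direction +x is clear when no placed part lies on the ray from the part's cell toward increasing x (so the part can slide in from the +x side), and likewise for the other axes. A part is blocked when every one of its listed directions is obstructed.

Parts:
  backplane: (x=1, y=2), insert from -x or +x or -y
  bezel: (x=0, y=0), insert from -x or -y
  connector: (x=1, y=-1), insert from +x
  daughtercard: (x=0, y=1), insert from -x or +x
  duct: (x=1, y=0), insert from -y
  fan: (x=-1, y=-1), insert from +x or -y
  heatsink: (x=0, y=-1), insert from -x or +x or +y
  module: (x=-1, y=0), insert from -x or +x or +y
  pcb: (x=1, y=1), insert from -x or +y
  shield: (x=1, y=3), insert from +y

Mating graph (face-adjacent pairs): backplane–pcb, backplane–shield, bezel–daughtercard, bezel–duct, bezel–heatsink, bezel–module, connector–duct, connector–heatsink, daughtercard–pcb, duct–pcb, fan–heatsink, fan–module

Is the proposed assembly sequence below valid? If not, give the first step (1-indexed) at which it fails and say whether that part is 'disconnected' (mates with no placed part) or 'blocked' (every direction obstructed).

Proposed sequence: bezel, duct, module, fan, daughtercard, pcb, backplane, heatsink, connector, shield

1. bezel@(0, 0) [-x clear] — {bezel}
2. duct@(1, 0) [-y clear] — {bezel, duct}
3. module@(-1, 0) [-x clear] — {bezel, duct, module}
4. fan@(-1, -1) [+x clear] — {bezel, duct, fan, module}
5. daughtercard@(0, 1) [-x clear] — {bezel, daughtercard, duct, fan, module}
6. pcb@(1, 1) [+y clear] — {bezel, daughtercard, duct, fan, module, pcb}
7. backplane@(1, 2) [-x clear] — {backplane, bezel, daughtercard, duct, fan, module, pcb}
8. heatsink@(0, -1) [+x clear] — {backplane, bezel, daughtercard, duct, fan, heatsink, module, pcb}
9. connector@(1, -1) [+x clear] — {backplane, bezel, connector, daughtercard, duct, fan, heatsink, module, pcb}
10. shield@(1, 3) [+y clear] — {backplane, bezel, connector, daughtercard, duct, fan, heatsink, module, pcb, shield}

Valid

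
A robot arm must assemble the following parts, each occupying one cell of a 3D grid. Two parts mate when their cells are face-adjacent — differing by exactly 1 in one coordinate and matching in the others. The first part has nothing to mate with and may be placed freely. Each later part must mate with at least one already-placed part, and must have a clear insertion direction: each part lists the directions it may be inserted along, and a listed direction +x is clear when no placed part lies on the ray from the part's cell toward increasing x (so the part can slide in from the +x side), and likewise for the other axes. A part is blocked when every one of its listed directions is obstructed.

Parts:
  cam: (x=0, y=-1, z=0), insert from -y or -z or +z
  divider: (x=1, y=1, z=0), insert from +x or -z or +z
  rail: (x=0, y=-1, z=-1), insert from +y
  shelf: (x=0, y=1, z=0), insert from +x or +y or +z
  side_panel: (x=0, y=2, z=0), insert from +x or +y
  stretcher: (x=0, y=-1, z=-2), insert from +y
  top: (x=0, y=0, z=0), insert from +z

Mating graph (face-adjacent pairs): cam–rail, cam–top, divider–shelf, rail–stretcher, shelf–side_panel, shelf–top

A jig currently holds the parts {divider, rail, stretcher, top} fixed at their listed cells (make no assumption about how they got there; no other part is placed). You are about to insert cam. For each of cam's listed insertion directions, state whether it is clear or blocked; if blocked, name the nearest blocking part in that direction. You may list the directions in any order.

-y: ray from cam(0, -1, 0) has no placed part ⇒ clear
-z: nearest on ray is rail@(0, -1, -1) ⇒ blocked
+z: ray from cam(0, -1, 0) has no placed part ⇒ clear

+z: clear; -y: clear; -z: blocked by rail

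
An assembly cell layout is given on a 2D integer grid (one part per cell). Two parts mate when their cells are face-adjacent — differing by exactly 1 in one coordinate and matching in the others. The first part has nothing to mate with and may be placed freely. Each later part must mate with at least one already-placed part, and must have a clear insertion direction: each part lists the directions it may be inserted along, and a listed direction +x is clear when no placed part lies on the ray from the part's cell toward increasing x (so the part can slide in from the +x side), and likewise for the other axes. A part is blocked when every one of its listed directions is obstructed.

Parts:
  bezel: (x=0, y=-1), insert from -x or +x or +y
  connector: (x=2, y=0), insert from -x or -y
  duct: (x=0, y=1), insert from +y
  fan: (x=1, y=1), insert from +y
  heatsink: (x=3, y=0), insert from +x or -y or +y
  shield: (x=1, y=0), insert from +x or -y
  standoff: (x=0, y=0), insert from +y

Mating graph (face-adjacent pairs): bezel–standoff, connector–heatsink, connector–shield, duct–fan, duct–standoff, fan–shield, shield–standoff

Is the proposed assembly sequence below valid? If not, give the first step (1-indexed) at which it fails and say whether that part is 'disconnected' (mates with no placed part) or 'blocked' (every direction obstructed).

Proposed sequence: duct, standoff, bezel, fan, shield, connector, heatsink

1. duct@(0, 1) [+y clear] — {duct}
2. standoff@(0, 0) — +y all obstructed ⇒ blocked

Invalid at step 2 (blocked)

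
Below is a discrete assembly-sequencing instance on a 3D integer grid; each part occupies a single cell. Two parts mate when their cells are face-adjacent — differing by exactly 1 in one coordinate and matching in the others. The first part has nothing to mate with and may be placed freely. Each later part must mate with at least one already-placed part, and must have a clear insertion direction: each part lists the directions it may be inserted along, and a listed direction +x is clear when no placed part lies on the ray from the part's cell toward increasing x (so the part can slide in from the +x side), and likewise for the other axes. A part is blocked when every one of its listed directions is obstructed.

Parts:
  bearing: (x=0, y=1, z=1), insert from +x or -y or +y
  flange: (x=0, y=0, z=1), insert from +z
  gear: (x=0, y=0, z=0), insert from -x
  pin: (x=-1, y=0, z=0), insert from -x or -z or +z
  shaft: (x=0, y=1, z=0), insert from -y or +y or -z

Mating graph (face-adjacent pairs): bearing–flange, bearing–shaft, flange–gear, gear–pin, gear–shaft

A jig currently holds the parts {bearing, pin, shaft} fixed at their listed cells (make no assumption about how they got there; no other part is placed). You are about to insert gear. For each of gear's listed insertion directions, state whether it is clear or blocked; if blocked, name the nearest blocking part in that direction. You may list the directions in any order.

-x: nearest on ray is pin@(-1, 0, 0) ⇒ blocked

-x: blocked by pin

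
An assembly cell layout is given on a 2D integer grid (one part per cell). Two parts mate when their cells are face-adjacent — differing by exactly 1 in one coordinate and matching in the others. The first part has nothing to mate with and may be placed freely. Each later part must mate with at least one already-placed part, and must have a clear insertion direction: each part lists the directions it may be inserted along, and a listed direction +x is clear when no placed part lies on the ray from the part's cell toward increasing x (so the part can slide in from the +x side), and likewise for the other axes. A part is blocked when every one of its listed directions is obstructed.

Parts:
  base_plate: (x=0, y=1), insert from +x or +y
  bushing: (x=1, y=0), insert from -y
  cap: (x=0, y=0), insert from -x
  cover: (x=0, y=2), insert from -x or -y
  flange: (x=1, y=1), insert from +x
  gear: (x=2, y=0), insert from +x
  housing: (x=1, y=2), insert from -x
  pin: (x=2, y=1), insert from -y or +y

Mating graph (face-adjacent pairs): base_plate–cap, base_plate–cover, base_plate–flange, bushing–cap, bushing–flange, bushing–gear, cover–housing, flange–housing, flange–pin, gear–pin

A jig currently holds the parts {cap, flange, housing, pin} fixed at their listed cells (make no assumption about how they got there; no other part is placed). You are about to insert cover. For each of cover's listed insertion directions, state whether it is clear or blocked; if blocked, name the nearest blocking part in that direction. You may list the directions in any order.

-x: clear; -y: blocked by cap

-x: ray from cover(0, 2) has no placed part ⇒ clear
-y: nearest on ray is cap@(0, 0) ⇒ blocked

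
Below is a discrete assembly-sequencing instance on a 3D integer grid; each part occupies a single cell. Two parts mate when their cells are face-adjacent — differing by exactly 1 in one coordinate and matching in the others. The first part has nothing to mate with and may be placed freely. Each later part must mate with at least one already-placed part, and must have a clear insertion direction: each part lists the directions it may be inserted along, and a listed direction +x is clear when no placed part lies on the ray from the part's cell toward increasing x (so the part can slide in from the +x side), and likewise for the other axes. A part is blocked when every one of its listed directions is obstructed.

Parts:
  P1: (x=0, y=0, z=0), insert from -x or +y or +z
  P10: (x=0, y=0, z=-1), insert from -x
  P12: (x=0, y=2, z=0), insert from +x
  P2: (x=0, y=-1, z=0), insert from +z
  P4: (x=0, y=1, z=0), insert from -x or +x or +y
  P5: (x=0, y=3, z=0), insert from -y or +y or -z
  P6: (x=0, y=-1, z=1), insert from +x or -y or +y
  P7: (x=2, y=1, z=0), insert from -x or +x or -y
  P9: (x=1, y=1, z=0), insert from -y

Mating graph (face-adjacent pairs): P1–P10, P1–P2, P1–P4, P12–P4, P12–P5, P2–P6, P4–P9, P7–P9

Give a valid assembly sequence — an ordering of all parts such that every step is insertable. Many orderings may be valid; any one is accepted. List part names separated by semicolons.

1. P10@(0, 0, -1) [-x clear] — {P10}
2. P1@(0, 0, 0) [-x clear] — {P1, P10}
3. P2@(0, -1, 0) [+z clear] — {P1, P10, P2}
4. P4@(0, 1, 0) [-x clear] — {P1, P10, P2, P4}
5. P12@(0, 2, 0) [+x clear] — {P1, P10, P12, P2, P4}
6. P9@(1, 1, 0) [-y clear] — {P1, P10, P12, P2, P4, P9}
7. P7@(2, 1, 0) [+x clear] — {P1, P10, P12, P2, P4, P7, P9}
8. P5@(0, 3, 0) [+y clear] — {P1, P10, P12, P2, P4, P5, P7, P9}
9. P6@(0, -1, 1) [+x clear] — {P1, P10, P12, P2, P4, P5, P6, P7, P9}

P10; P1; P2; P4; P12; P9; P7; P5; P6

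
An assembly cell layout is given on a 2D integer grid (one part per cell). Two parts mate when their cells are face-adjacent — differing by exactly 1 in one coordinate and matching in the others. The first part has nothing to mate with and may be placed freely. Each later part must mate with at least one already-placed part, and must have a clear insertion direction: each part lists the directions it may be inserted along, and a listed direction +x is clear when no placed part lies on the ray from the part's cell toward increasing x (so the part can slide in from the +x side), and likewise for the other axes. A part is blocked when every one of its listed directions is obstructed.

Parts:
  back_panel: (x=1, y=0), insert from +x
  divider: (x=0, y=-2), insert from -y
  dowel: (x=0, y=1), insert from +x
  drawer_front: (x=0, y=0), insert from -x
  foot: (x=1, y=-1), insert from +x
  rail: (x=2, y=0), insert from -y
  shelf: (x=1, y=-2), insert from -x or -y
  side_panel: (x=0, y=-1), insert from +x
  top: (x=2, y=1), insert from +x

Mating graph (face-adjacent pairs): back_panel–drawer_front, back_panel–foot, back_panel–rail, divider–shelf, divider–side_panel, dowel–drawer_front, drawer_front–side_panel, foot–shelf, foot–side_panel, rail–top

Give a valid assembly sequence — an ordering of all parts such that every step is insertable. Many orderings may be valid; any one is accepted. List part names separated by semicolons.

1. shelf@(1, -2) [-x clear] — {shelf}
2. divider@(0, -2) [-y clear] — {divider, shelf}
3. side_panel@(0, -1) [+x clear] — {divider, shelf, side_panel}
4. drawer_front@(0, 0) [-x clear] — {divider, drawer_front, shelf, side_panel}
5. back_panel@(1, 0) [+x clear] — {back_panel, divider, drawer_front, shelf, side_panel}
6. foot@(1, -1) [+x clear] — {back_panel, divider, drawer_front, foot, shelf, side_panel}
7. rail@(2, 0) [-y clear] — {back_panel, divider, drawer_front, foot, rail, shelf, side_panel}
8. dowel@(0, 1) [+x clear] — {back_panel, divider, dowel, drawer_front, foot, rail, shelf, side_panel}
9. top@(2, 1) [+x clear] — {back_panel, divider, dowel, drawer_front, foot, rail, shelf, side_panel, top}

shelf; divider; side_panel; drawer_front; back_panel; foot; rail; dowel; top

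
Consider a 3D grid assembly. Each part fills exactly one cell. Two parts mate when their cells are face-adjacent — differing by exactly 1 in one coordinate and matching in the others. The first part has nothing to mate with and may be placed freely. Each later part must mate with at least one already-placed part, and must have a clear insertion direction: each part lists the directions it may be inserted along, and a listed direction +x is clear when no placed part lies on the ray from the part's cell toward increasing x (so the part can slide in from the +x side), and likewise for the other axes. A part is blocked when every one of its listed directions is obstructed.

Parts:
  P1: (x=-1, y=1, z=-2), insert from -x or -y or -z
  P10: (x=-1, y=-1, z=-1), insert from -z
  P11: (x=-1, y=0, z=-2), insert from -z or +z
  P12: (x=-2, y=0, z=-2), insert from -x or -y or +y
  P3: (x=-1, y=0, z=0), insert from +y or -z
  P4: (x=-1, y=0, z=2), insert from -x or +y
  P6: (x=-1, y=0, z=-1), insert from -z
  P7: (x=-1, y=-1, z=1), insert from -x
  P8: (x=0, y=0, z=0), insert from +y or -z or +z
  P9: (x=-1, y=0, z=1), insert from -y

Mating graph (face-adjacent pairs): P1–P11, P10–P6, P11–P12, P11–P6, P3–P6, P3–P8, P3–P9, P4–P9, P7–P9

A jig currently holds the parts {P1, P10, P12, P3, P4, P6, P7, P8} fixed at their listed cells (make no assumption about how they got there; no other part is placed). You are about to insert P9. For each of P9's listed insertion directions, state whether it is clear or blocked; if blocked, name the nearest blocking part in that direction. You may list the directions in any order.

-y: nearest on ray is P7@(-1, -1, 1) ⇒ blocked

-y: blocked by P7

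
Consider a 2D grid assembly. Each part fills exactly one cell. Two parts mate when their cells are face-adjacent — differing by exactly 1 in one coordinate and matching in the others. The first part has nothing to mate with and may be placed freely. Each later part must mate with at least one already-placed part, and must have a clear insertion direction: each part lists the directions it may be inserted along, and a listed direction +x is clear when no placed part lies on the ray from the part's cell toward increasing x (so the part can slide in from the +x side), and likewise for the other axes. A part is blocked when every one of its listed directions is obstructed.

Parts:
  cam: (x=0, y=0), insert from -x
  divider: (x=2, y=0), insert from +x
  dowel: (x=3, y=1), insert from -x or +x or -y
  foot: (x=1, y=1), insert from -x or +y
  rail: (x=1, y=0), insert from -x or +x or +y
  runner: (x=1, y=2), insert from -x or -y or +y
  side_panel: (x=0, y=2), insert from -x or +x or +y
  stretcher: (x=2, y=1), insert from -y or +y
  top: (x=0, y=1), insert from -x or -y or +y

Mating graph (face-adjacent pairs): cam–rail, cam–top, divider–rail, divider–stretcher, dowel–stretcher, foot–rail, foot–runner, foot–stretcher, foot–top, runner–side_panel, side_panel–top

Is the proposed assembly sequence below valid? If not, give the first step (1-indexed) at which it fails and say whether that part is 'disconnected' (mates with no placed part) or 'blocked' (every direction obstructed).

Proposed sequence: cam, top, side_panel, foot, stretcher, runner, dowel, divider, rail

Invalid at step 9 (blocked)

1. cam@(0, 0) [-x clear] — {cam}
2. top@(0, 1) [-x clear] — {cam, top}
3. side_panel@(0, 2) [-x clear] — {cam, side_panel, top}
4. foot@(1, 1) [+y clear] — {cam, foot, side_panel, top}
5. stretcher@(2, 1) [-y clear] — {cam, foot, side_panel, stretcher, top}
6. runner@(1, 2) [+y clear] — {cam, foot, runner, side_panel, stretcher, top}
7. dowel@(3, 1) [+x clear] — {cam, dowel, foot, runner, side_panel, stretcher, top}
8. divider@(2, 0) [+x clear] — {cam, divider, dowel, foot, runner, side_panel, stretcher, top}
9. rail@(1, 0) — -x/+x/+y all obstructed ⇒ blocked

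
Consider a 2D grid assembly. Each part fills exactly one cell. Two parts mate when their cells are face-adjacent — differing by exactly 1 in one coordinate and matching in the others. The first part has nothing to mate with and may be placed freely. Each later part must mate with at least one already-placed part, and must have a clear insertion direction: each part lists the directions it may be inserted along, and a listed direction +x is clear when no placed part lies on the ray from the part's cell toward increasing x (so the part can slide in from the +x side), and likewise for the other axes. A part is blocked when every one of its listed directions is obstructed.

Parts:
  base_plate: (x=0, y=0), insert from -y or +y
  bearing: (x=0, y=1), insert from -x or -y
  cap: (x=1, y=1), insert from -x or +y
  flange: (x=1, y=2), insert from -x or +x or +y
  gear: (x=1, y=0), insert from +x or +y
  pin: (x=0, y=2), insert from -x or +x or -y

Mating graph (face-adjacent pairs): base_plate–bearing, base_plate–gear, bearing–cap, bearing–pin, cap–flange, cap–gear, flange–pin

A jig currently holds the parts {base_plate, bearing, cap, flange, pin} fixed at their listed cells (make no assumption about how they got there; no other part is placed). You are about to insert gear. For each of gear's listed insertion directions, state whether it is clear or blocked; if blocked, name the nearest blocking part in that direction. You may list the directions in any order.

+x: ray from gear(1, 0) has no placed part ⇒ clear
+y: nearest on ray is cap@(1, 1) ⇒ blocked

+x: clear; +y: blocked by cap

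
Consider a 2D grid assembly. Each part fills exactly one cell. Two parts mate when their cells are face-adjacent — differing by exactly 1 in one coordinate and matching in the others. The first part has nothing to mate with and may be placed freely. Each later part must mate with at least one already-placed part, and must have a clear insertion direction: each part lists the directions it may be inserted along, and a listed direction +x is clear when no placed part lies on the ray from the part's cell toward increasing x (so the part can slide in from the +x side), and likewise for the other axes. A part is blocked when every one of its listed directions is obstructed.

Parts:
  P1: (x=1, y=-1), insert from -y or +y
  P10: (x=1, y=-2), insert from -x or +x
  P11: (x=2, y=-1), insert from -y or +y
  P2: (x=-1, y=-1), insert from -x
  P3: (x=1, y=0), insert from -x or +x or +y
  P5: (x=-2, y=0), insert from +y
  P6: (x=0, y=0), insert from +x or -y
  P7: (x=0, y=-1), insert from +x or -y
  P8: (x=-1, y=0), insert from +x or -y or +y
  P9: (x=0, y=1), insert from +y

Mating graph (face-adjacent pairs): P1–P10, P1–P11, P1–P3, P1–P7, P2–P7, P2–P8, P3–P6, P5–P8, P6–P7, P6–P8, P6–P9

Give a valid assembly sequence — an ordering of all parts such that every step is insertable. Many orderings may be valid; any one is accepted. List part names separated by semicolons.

1. P10@(1, -2) [-x clear] — {P10}
2. P1@(1, -1) [+y clear] — {P1, P10}
3. P11@(2, -1) [-y clear] — {P1, P10, P11}
4. P7@(0, -1) [-y clear] — {P1, P10, P11, P7}
5. P2@(-1, -1) [-x clear] — {P1, P10, P11, P2, P7}
6. P6@(0, 0) [+x clear] — {P1, P10, P11, P2, P6, P7}
7. P3@(1, 0) [+x clear] — {P1, P10, P11, P2, P3, P6, P7}
8. P9@(0, 1) [+y clear] — {P1, P10, P11, P2, P3, P6, P7, P9}
9. P8@(-1, 0) [+y clear] — {P1, P10, P11, P2, P3, P6, P7, P8, P9}
10. P5@(-2, 0) [+y clear] — {P1, P10, P11, P2, P3, P5, P6, P7, P8, P9}

P10; P1; P11; P7; P2; P6; P3; P9; P8; P5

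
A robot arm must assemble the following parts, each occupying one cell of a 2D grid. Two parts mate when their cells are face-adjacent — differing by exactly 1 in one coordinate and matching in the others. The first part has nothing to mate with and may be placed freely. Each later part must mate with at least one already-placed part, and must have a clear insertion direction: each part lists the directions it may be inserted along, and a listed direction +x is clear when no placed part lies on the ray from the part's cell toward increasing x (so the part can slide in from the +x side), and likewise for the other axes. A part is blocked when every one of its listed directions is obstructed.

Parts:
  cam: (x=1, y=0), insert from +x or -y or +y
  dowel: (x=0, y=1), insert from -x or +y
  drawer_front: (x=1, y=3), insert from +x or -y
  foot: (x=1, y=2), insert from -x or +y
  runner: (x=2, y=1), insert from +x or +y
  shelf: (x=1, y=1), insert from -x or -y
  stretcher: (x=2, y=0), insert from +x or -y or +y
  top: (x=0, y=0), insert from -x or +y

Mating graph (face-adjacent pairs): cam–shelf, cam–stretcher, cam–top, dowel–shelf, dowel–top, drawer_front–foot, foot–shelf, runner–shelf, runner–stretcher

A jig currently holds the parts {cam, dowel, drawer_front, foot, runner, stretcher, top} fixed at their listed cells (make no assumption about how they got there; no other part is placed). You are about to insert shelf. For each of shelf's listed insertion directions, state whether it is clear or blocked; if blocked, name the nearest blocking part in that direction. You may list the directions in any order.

-x: nearest on ray is dowel@(0, 1) ⇒ blocked
-y: nearest on ray is cam@(1, 0) ⇒ blocked

-x: blocked by dowel; -y: blocked by cam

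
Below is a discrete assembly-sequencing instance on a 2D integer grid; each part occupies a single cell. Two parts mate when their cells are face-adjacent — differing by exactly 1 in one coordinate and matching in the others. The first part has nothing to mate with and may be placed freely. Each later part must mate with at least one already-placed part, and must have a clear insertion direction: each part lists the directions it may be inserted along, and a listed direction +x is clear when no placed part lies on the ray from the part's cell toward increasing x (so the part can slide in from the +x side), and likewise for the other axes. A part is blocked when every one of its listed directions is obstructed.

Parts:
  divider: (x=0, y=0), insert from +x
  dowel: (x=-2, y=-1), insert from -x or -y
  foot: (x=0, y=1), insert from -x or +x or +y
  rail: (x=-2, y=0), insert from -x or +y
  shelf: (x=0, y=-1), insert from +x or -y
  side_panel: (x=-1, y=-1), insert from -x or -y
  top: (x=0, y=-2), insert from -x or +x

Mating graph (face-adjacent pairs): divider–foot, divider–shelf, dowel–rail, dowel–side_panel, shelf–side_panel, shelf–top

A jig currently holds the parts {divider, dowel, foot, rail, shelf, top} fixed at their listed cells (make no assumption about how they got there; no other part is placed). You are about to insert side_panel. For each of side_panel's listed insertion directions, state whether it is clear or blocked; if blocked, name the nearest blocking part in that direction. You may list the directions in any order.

-x: nearest on ray is dowel@(-2, -1) ⇒ blocked
-y: ray from side_panel(-1, -1) has no placed part ⇒ clear

-x: blocked by dowel; -y: clear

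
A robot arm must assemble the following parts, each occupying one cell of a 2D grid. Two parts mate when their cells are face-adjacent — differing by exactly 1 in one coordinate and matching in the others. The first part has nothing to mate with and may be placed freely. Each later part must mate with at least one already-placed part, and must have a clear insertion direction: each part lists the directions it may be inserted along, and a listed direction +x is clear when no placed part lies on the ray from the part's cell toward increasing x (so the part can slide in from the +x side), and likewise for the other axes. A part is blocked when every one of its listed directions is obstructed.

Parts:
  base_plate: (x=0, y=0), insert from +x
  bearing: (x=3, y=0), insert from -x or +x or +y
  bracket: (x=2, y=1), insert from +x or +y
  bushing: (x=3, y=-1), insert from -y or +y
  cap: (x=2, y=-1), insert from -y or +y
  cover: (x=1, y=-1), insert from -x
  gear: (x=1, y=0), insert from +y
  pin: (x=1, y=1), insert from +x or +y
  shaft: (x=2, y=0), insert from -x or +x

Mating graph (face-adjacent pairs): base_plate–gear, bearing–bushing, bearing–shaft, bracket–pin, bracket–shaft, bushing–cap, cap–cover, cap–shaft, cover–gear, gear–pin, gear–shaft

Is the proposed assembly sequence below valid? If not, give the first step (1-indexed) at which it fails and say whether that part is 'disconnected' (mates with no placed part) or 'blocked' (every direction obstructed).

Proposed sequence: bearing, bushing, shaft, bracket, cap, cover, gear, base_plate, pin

1. bearing@(3, 0) [-x clear] — {bearing}
2. bushing@(3, -1) [-y clear] — {bearing, bushing}
3. shaft@(2, 0) [-x clear] — {bearing, bushing, shaft}
4. bracket@(2, 1) [+x clear] — {bearing, bracket, bushing, shaft}
5. cap@(2, -1) [-y clear] — {bearing, bracket, bushing, cap, shaft}
6. cover@(1, -1) [-x clear] — {bearing, bracket, bushing, cap, cover, shaft}
7. gear@(1, 0) [+y clear] — {bearing, bracket, bushing, cap, cover, gear, shaft}
8. base_plate@(0, 0) — +x all obstructed ⇒ blocked

Invalid at step 8 (blocked)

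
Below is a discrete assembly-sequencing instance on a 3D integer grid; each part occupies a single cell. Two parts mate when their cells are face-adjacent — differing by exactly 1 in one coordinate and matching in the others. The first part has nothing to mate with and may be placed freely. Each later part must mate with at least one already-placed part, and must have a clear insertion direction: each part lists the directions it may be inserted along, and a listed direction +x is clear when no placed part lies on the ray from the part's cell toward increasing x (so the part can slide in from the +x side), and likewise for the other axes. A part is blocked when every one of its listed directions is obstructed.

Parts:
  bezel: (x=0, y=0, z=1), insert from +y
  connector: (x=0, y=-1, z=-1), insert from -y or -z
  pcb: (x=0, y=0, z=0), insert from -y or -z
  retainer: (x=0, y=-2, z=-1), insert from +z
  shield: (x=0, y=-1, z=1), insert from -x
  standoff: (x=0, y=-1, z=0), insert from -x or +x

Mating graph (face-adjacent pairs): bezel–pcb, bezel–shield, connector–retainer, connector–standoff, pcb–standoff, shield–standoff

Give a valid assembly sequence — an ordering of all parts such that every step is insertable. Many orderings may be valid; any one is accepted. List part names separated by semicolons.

bezel; shield; standoff; connector; retainer; pcb

1. bezel@(0, 0, 1) [+y clear] — {bezel}
2. shield@(0, -1, 1) [-x clear] — {bezel, shield}
3. standoff@(0, -1, 0) [-x clear] — {bezel, shield, standoff}
4. connector@(0, -1, -1) [-y clear] — {bezel, connector, shield, standoff}
5. retainer@(0, -2, -1) [+z clear] — {bezel, connector, retainer, shield, standoff}
6. pcb@(0, 0, 0) [-z clear] — {bezel, connector, pcb, retainer, shield, standoff}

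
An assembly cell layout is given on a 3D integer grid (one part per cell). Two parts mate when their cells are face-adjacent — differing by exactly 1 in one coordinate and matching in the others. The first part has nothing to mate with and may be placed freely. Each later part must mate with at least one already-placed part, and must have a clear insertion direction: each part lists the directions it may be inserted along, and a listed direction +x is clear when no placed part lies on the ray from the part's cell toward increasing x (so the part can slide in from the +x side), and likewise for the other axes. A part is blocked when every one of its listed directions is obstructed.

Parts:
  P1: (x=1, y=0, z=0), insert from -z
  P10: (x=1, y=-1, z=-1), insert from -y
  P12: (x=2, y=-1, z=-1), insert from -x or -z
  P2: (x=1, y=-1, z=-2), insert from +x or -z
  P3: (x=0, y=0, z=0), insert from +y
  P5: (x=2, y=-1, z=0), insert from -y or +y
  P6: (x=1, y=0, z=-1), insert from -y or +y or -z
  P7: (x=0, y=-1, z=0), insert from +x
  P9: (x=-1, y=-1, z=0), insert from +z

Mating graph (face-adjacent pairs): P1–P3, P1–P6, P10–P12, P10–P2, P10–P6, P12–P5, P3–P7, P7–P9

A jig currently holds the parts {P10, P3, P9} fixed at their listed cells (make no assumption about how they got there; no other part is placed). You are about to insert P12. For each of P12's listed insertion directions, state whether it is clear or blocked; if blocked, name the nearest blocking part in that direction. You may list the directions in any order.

-x: nearest on ray is P10@(1, -1, -1) ⇒ blocked
-z: ray from P12(2, -1, -1) has no placed part ⇒ clear

-x: blocked by P10; -z: clear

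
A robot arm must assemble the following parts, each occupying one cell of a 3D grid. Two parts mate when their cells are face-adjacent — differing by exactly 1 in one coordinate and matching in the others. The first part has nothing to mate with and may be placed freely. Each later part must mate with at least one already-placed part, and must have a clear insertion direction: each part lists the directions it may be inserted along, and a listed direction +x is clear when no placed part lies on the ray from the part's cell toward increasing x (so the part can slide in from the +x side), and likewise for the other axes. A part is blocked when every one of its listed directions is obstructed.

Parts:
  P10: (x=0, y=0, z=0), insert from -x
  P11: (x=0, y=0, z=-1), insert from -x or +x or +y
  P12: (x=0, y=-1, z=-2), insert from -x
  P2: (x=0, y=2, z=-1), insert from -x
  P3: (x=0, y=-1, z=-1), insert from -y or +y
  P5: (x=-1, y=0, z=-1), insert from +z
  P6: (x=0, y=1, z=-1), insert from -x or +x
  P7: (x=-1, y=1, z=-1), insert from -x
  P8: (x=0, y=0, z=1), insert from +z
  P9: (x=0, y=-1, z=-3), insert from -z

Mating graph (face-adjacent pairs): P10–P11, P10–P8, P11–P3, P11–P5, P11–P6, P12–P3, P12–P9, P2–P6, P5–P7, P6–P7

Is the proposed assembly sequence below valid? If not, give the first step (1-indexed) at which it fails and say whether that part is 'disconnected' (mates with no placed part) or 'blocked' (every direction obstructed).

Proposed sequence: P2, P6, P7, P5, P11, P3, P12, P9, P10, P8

Valid

1. P2@(0, 2, -1) [-x clear] — {P2}
2. P6@(0, 1, -1) [-x clear] — {P2, P6}
3. P7@(-1, 1, -1) [-x clear] — {P2, P6, P7}
4. P5@(-1, 0, -1) [+z clear] — {P2, P5, P6, P7}
5. P11@(0, 0, -1) [+x clear] — {P11, P2, P5, P6, P7}
6. P3@(0, -1, -1) [-y clear] — {P11, P2, P3, P5, P6, P7}
7. P12@(0, -1, -2) [-x clear] — {P11, P12, P2, P3, P5, P6, P7}
8. P9@(0, -1, -3) [-z clear] — {P11, P12, P2, P3, P5, P6, P7, P9}
9. P10@(0, 0, 0) [-x clear] — {P10, P11, P12, P2, P3, P5, P6, P7, P9}
10. P8@(0, 0, 1) [+z clear] — {P10, P11, P12, P2, P3, P5, P6, P7, P8, P9}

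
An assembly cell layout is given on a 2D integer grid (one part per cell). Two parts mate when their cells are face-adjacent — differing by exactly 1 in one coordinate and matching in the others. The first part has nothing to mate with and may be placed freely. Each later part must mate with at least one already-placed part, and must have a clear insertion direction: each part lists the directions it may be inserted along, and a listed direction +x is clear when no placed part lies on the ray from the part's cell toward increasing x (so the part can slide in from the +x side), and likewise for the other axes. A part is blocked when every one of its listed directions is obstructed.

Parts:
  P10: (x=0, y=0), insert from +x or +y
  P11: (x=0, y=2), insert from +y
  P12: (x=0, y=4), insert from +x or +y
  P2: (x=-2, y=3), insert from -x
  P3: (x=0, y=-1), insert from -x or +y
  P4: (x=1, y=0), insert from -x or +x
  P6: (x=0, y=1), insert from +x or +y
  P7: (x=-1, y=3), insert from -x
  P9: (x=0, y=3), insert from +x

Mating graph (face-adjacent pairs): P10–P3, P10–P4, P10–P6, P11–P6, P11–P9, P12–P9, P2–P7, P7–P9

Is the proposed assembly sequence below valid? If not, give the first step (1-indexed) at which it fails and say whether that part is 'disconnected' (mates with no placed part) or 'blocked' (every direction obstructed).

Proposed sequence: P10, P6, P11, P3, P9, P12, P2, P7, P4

Invalid at step 7 (disconnected)

1. P10@(0, 0) [+x clear] — {P10}
2. P6@(0, 1) [+x clear] — {P10, P6}
3. P11@(0, 2) [+y clear] — {P10, P11, P6}
4. P3@(0, -1) [-x clear] — {P10, P11, P3, P6}
5. P9@(0, 3) [+x clear] — {P10, P11, P3, P6, P9}
6. P12@(0, 4) [+x clear] — {P10, P11, P12, P3, P6, P9}
7. P2@(-2, 3) — no placed neighbour ⇒ disconnected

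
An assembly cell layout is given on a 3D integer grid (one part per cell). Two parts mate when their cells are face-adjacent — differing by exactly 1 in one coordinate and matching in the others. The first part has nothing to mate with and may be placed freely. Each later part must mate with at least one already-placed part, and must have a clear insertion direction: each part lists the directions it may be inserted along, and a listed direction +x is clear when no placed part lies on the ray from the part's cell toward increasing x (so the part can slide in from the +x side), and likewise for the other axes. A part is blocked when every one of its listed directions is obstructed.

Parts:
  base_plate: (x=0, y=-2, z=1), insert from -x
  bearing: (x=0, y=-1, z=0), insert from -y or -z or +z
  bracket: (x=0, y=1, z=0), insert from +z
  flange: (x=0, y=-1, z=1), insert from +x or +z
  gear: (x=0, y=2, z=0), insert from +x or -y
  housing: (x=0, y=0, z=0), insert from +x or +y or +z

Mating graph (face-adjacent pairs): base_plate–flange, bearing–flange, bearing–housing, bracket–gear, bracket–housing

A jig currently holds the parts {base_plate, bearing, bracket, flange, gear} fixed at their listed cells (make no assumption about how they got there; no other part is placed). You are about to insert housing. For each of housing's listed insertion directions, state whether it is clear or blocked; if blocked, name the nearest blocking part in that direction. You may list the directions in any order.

+x: clear; +y: blocked by bracket; +z: clear

+x: ray from housing(0, 0, 0) has no placed part ⇒ clear
+y: nearest on ray is bracket@(0, 1, 0) ⇒ blocked
+z: ray from housing(0, 0, 0) has no placed part ⇒ clear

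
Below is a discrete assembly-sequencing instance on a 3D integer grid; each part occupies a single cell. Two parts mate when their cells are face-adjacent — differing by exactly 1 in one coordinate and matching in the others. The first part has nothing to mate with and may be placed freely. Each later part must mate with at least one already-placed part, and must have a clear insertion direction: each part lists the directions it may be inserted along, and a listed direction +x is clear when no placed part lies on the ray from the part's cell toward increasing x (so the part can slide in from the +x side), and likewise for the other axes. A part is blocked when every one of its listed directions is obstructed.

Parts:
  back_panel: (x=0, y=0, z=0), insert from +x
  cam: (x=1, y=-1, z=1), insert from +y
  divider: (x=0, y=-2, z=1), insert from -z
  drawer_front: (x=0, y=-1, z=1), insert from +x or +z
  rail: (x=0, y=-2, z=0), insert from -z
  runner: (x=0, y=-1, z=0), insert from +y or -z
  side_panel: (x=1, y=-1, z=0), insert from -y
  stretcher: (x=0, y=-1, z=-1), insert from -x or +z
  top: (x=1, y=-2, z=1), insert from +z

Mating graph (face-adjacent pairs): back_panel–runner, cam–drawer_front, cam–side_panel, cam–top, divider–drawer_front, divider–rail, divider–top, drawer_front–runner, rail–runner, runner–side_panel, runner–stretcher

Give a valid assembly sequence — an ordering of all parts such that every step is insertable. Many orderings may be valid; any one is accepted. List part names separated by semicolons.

1. cam@(1, -1, 1) [+y clear] — {cam}
2. top@(1, -2, 1) [+z clear] — {cam, top}
3. side_panel@(1, -1, 0) [-y clear] — {cam, side_panel, top}
4. divider@(0, -2, 1) [-z clear] — {cam, divider, side_panel, top}
5. rail@(0, -2, 0) [-z clear] — {cam, divider, rail, side_panel, top}
6. runner@(0, -1, 0) [+y clear] — {cam, divider, rail, runner, side_panel, top}
7. back_panel@(0, 0, 0) [+x clear] — {back_panel, cam, divider, rail, runner, side_panel, top}
8. stretcher@(0, -1, -1) [-x clear] — {back_panel, cam, divider, rail, runner, side_panel, stretcher, top}
9. drawer_front@(0, -1, 1) [+z clear] — {back_panel, cam, divider, drawer_front, rail, runner, side_panel, stretcher, top}

cam; top; side_panel; divider; rail; runner; back_panel; stretcher; drawer_front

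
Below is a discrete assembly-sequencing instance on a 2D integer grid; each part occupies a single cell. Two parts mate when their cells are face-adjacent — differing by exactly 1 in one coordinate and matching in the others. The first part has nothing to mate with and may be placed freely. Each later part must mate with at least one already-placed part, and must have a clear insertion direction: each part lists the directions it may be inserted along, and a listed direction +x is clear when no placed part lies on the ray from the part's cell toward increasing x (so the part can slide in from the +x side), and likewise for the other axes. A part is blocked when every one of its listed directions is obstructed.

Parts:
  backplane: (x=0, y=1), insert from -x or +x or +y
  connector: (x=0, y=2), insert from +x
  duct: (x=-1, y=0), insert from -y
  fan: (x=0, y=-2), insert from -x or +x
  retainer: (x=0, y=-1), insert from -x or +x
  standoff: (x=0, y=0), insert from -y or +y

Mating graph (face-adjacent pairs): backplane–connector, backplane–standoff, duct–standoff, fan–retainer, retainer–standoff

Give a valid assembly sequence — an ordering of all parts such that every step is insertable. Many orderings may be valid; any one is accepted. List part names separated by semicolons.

1. standoff@(0, 0) [-y clear] — {standoff}
2. backplane@(0, 1) [-x clear] — {backplane, standoff}
3. duct@(-1, 0) [-y clear] — {backplane, duct, standoff}
4. retainer@(0, -1) [-x clear] — {backplane, duct, retainer, standoff}
5. fan@(0, -2) [-x clear] — {backplane, duct, fan, retainer, standoff}
6. connector@(0, 2) [+x clear] — {backplane, connector, duct, fan, retainer, standoff}

standoff; backplane; duct; retainer; fan; connector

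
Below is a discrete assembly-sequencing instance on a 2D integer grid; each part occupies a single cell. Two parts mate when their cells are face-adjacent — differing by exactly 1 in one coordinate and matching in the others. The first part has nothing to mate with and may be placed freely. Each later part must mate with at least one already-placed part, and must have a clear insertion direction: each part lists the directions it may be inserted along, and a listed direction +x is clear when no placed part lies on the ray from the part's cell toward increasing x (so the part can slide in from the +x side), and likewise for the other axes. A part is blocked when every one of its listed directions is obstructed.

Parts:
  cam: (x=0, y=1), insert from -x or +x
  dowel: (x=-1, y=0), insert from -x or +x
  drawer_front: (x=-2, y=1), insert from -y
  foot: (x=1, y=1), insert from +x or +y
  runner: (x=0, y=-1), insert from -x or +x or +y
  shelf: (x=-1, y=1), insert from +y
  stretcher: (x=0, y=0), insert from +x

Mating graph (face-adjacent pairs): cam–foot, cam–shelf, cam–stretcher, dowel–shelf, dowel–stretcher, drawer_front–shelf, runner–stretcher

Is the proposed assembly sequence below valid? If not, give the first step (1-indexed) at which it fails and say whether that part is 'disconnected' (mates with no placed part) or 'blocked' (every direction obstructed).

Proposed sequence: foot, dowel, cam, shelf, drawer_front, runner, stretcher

1. foot@(1, 1) [+x clear] — {foot}
2. dowel@(-1, 0) — no placed neighbour ⇒ disconnected

Invalid at step 2 (disconnected)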